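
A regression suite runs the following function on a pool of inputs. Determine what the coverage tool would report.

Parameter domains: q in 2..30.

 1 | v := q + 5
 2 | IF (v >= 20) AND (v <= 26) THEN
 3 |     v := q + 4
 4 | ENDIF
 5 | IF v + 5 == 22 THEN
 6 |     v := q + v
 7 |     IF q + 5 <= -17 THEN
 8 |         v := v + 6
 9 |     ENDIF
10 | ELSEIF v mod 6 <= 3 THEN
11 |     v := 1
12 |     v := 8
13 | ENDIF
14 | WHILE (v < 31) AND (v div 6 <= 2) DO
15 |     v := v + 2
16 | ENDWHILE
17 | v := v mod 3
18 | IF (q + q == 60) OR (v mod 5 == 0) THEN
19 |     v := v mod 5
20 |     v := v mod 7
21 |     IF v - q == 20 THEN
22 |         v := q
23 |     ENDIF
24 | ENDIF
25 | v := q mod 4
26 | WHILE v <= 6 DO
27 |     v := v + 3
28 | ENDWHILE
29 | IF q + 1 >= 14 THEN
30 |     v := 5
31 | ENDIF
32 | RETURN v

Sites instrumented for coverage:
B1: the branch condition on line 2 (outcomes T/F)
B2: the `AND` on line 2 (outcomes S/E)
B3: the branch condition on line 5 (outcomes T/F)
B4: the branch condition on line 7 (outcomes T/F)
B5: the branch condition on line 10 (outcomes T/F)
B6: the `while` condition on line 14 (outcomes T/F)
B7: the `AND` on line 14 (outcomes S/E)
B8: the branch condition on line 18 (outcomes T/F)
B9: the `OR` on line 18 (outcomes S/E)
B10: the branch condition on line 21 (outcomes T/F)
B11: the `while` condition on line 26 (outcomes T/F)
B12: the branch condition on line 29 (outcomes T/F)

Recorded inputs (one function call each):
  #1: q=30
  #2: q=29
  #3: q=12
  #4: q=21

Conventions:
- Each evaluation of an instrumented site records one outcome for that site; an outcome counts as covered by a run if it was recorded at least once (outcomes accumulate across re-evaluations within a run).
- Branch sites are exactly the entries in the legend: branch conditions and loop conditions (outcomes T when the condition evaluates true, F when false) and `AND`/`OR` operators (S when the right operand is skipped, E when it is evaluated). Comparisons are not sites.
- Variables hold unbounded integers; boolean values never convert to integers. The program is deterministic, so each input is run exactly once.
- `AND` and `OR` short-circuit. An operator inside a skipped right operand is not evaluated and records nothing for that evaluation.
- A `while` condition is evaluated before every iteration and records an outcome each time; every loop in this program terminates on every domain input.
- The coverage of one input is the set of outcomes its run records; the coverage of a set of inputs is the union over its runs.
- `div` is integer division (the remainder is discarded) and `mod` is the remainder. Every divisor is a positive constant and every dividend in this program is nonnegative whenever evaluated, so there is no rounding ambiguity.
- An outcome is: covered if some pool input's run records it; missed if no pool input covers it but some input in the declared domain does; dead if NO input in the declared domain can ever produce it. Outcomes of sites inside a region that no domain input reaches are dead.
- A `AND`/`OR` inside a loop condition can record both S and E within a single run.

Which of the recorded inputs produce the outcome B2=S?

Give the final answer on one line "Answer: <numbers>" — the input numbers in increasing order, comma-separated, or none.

input #1 (q=30): misses B2=S
input #2 (q=29): misses B2=S
input #3 (q=12): covers B2=S
input #4 (q=21): misses B2=S

Answer: 3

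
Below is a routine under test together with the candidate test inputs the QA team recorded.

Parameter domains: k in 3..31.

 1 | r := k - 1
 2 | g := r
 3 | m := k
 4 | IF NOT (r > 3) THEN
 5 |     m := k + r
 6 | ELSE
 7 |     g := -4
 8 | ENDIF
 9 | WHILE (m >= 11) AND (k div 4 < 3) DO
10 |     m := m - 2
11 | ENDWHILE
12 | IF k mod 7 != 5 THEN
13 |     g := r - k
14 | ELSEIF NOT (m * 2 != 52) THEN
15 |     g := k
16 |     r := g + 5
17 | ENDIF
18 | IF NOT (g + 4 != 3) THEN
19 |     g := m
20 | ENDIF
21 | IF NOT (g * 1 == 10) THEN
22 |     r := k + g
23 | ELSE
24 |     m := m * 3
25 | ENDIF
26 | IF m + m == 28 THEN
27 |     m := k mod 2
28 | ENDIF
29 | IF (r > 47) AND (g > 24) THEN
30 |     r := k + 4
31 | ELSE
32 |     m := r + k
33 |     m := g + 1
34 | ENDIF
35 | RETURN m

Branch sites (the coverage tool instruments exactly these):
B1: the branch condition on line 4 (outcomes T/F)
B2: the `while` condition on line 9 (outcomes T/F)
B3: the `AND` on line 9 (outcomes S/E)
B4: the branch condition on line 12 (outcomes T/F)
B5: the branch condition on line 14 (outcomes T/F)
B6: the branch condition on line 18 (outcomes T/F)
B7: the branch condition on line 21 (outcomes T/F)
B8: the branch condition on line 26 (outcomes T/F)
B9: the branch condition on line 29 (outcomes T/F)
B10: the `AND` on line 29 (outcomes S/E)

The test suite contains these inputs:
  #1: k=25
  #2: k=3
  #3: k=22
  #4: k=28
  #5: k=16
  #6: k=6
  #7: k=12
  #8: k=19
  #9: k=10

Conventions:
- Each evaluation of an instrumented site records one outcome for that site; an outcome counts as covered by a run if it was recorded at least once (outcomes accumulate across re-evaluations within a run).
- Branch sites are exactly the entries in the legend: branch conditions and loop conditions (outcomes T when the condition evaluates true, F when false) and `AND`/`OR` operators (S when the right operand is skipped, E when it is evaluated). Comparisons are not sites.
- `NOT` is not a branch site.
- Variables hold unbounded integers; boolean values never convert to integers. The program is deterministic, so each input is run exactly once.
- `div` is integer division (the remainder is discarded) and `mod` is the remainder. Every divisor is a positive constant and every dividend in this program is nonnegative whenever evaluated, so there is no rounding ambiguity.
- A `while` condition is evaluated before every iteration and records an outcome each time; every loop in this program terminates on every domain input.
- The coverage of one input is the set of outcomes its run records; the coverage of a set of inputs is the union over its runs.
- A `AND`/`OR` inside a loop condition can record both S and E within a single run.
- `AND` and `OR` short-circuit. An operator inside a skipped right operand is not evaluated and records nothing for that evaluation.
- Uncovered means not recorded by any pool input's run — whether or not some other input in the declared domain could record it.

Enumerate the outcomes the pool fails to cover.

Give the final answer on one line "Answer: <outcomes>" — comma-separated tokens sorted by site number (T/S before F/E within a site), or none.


input #1, k=25: outcomes B1=F, B2=F, B3=E, B4=T, B6=T, B7=T, B8=F, B9=T, B10=E
input #2, k=3: outcomes B1=T, B2=F, B3=S, B4=T, B6=T, B7=T, B8=F, B9=F, B10=S
input #3, k=22: outcomes B1=F, B2=F, B3=E, B4=T, B6=T, B7=T, B8=F, B9=F, B10=S
input #4, k=28: outcomes B1=F, B2=F, B3=E, B4=T, B6=T, B7=T, B8=F, B9=T, B10=E
input #5, k=16: outcomes B1=F, B2=F, B3=E, B4=T, B6=T, B7=T, B8=F, B9=F, B10=S
input #6, k=6: outcomes B1=F, B2=F, B3=S, B4=T, B6=T, B7=T, B8=F, B9=F, B10=S
input #7, k=12: outcomes B1=F, B2=F, B3=E, B4=F, B5=F, B6=F, B7=T, B8=F, B9=F, B10=S
input #8, k=19: outcomes B1=F, B2=F, B3=E, B4=F, B5=F, B6=F, B7=T, B8=F, B9=F, B10=S
input #9, k=10: outcomes B1=F, B2=F, B3=S, B4=T, B6=T, B7=F, B8=F, B9=F, B10=S
union over the pool: B1=T, B1=F, B2=F, B3=S, B3=E, B4=T, B4=F, B5=F, B6=T, B6=F, B7=T, B7=F, B8=F, B9=T, B9=F, B10=S, B10=E
uncovered (3 of 20): B2=T, B5=T, B8=T
Answer: B2=T, B5=T, B8=T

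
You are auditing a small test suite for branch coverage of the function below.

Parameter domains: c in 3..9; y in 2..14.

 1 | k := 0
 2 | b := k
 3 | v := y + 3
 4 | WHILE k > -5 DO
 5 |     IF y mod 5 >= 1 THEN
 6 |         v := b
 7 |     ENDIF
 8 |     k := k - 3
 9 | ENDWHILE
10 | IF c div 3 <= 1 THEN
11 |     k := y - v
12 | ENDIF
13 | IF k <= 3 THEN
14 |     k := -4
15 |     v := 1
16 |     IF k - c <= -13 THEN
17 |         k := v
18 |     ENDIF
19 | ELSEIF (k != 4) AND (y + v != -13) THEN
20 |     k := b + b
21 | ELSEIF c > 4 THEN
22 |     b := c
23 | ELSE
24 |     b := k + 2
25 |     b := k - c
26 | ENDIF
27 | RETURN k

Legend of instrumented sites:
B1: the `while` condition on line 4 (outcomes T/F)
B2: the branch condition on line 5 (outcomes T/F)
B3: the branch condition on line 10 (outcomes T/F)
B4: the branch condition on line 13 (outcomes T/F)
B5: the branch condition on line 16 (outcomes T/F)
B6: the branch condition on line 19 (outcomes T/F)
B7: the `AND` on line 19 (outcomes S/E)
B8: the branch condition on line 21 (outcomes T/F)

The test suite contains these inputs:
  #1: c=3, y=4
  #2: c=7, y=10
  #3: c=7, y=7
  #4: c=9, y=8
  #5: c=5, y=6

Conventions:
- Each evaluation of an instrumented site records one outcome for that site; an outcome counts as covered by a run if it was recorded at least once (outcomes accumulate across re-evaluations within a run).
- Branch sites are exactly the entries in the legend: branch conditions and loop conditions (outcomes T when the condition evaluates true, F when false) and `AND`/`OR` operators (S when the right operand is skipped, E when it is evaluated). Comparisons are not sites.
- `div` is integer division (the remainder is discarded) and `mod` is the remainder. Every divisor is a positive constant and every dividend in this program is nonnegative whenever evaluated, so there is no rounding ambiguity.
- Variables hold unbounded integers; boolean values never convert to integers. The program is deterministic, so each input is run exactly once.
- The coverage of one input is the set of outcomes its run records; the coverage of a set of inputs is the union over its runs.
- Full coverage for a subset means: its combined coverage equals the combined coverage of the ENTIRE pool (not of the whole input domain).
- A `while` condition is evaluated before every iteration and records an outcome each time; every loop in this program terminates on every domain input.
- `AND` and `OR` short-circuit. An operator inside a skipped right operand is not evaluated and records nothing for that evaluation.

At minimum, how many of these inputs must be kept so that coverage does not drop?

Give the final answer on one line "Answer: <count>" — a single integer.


test 1 (c=3, y=4) fires B1->T, B2->T, B1->T, B2->T, B1->F, B3->T, B4->F, B7->S, B6->F, B8->F; hits B1=T, B1=F, B2=T, B3=T, B4=F, B6=F, B7=S, B8=F
test 2 (c=7, y=10) fires B1->T, B2->F, B1->T, B2->F, B1->F, B3->F, B4->T, B5->F; hits B1=T, B1=F, B2=F, B3=F, B4=T, B5=F
test 3 (c=7, y=7) fires B1->T, B2->T, B1->T, B2->T, B1->F, B3->F, B4->T, B5->F; hits B1=T, B1=F, B2=T, B3=F, B4=T, B5=F
test 4 (c=9, y=8) fires B1->T, B2->T, B1->T, B2->T, B1->F, B3->F, B4->T, B5->T; hits B1=T, B1=F, B2=T, B3=F, B4=T, B5=T
test 5 (c=5, y=6) fires B1->T, B2->T, B1->T, B2->T, B1->F, B3->T, B4->F, B7->E, B6->T; hits B1=T, B1=F, B2=T, B3=T, B4=F, B6=T, B7=E
together the pool reaches 15 outcomes: B1=T, B1=F, B2=T, B2=F, B3=T, B3=F, B4=T, B4=F, B5=T, B5=F, B6=T, B6=F, B7=S, B7=E, B8=F
checked all size-1 subsets: none covers 15 outcomes (max 8/15)
checked all size-2 subsets: none covers 15 outcomes (max 12/15)
checked all size-3 subsets: none covers 15 outcomes (max 14/15)
size 4: inputs {1, 2, 4, 5} cover all 15 outcomes, and no lexicographically smaller subset of this size does
Answer: 4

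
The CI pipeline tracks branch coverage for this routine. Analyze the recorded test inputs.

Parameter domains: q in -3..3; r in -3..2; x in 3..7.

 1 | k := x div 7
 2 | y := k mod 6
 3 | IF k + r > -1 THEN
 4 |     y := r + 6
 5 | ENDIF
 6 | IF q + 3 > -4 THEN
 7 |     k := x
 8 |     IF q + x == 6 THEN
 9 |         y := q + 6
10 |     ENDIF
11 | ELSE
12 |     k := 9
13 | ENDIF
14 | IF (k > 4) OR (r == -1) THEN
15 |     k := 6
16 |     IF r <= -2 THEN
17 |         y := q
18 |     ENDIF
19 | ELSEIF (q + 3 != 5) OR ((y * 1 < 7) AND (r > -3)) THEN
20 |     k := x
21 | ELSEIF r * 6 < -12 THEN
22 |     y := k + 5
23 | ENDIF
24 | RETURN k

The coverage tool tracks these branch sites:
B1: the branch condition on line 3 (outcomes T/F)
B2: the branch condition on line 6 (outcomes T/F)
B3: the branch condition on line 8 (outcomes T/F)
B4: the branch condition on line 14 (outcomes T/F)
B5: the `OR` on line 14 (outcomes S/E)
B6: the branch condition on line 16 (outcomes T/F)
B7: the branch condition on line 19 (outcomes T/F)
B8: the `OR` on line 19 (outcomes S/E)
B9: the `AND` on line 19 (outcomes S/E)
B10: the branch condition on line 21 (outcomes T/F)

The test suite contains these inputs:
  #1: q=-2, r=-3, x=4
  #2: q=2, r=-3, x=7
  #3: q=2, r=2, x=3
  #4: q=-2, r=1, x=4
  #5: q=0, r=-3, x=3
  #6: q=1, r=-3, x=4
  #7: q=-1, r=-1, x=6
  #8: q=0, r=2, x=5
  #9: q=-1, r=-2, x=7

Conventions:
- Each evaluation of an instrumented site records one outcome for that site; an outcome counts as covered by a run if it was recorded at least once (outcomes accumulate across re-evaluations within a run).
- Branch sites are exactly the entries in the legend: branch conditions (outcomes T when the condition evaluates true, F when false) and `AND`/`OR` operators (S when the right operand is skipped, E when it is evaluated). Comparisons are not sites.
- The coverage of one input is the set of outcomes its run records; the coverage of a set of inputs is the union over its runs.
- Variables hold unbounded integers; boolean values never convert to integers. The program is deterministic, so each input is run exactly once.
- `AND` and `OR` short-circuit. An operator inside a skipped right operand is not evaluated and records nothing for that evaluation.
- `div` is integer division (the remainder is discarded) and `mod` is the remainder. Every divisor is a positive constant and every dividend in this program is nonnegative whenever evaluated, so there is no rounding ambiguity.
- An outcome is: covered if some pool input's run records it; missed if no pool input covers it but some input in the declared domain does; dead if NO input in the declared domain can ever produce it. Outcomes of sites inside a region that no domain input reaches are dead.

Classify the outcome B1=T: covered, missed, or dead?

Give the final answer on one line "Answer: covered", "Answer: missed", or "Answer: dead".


B1=T is recorded by pool input(s) 3, 4, 8 -> covered
Answer: covered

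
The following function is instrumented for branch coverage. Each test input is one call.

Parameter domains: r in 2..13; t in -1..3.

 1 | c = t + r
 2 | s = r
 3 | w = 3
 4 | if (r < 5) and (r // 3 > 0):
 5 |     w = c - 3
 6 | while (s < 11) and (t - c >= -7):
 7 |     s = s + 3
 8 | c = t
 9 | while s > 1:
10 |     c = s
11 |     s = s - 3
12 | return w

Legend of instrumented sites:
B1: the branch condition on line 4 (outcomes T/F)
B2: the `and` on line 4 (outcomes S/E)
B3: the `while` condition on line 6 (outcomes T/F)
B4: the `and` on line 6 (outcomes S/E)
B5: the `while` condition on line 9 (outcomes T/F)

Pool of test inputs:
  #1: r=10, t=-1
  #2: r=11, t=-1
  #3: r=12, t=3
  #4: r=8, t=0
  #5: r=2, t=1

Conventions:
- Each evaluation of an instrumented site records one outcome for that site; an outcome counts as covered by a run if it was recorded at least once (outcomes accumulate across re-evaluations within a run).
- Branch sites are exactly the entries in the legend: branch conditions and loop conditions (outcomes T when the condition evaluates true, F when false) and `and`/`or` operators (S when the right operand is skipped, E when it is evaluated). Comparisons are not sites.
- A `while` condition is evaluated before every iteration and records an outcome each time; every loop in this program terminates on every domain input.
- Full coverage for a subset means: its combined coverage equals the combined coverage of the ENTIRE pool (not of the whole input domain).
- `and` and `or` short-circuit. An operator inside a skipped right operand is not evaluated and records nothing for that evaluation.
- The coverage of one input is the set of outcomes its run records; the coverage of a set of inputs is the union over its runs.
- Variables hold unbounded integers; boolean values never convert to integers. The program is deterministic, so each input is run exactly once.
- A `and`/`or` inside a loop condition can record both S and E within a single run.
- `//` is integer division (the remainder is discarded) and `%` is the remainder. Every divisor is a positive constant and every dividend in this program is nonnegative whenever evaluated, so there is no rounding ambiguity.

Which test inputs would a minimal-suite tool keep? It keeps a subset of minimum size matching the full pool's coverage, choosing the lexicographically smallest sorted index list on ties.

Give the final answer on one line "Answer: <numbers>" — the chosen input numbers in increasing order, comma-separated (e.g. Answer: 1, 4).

run #1 (r=10, t=-1) runs B2->S, B1->F, B4->E, B3->F, B5->T, B5->T, B5->T, B5->F; records B1=F, B2=S, B3=F, B4=E, B5=T, B5=F
run #2 (r=11, t=-1) runs B2->S, B1->F, B4->S, B3->F, B5->T, B5->T, B5->T, B5->T, B5->F; records B1=F, B2=S, B3=F, B4=S, B5=T, B5=F
run #3 (r=12, t=3) runs B2->S, B1->F, B4->S, B3->F, B5->T, B5->T, B5->T, B5->T, B5->F; records B1=F, B2=S, B3=F, B4=S, B5=T, B5=F
run #4 (r=8, t=0) runs B2->S, B1->F, B4->E, B3->F, B5->T, B5->T, B5->T, B5->F; records B1=F, B2=S, B3=F, B4=E, B5=T, B5=F
run #5 (r=2, t=1) runs B2->E, B1->F, B4->E, B3->T, B4->E, B3->T, B4->E, B3->T, B4->S, B3->F, B5->T, B5->T, B5->T, B5->T, ...; records B1=F, B2=E, B3=T, B3=F, B4=S, B4=E, B5=T, B5=F
together the pool reaches 9 outcomes: B1=F, B2=S, B2=E, B3=T, B3=F, B4=S, B4=E, B5=T, B5=F
every size-1 subset falls short of the 9 outcomes (best: 8/9)
the canonical winner is {1, 5}: size 2, full 9-outcome coverage, earliest index list among size-2 covers

Answer: 1, 5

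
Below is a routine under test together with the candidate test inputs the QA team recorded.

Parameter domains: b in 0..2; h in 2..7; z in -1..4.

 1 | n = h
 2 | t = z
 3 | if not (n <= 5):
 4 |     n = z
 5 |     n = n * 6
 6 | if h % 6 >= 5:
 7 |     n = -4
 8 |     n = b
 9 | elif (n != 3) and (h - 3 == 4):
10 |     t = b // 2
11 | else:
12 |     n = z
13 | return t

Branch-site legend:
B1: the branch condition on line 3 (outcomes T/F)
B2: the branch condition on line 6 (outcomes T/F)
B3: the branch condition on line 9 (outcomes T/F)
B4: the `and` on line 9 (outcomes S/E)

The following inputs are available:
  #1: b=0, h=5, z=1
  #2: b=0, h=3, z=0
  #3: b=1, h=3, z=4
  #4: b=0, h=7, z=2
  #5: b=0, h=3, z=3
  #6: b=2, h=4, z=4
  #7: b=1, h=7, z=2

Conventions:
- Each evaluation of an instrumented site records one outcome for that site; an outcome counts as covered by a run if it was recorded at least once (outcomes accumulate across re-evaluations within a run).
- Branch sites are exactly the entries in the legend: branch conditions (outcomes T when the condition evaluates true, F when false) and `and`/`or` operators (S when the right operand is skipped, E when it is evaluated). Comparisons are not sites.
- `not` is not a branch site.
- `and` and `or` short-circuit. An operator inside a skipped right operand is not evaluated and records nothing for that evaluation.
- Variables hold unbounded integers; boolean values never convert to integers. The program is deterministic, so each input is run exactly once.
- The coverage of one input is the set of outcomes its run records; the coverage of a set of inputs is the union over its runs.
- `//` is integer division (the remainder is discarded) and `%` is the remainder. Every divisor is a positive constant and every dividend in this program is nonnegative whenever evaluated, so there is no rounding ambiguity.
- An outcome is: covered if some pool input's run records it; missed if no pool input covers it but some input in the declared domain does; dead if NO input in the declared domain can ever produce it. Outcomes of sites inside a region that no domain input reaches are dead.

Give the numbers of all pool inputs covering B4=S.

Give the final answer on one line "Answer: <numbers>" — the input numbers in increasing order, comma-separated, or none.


input #1 (b=0, h=5, z=1): never hits B4=S
input #2 (b=0, h=3, z=0): hits B4=S
input #3 (b=1, h=3, z=4): hits B4=S
input #4 (b=0, h=7, z=2): never hits B4=S
input #5 (b=0, h=3, z=3): hits B4=S
input #6 (b=2, h=4, z=4): never hits B4=S
input #7 (b=1, h=7, z=2): never hits B4=S
Answer: 2, 3, 5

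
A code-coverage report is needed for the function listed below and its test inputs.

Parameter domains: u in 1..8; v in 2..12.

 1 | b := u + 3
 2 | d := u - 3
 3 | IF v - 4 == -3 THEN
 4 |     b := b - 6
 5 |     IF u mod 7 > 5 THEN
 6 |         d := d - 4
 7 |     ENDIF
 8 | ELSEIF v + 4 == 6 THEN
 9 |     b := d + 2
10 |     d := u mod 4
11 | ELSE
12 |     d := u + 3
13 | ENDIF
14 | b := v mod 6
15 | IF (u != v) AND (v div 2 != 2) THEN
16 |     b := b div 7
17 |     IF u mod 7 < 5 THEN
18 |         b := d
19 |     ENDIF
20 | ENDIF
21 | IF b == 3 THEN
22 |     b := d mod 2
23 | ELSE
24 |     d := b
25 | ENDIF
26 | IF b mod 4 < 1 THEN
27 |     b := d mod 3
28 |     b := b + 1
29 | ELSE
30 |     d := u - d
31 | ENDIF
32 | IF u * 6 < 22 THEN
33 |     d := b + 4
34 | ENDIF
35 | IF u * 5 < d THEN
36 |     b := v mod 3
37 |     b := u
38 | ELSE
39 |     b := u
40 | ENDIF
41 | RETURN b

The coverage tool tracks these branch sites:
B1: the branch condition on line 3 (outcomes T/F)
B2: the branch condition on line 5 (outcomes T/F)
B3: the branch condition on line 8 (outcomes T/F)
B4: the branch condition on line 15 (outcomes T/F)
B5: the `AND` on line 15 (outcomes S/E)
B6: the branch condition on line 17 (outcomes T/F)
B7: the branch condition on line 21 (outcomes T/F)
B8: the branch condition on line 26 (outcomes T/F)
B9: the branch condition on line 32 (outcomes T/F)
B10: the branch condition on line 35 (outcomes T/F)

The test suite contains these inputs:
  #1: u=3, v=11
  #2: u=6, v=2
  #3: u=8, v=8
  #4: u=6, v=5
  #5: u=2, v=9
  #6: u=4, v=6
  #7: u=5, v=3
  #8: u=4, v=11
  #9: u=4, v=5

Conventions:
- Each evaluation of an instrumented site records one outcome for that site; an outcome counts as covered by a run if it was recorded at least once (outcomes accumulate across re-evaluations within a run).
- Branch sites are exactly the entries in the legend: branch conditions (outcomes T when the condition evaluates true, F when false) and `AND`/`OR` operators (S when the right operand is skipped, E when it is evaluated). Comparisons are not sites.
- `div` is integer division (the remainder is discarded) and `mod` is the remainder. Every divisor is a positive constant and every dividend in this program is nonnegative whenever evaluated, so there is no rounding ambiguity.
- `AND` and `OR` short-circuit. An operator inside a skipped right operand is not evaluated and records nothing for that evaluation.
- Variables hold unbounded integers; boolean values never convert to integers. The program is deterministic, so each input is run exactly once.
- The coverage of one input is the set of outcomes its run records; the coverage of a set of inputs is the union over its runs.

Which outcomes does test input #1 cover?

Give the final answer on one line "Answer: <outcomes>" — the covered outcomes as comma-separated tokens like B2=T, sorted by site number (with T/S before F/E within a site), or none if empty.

Tracing the run of input #1 (u=3, v=11):
  B1->F, B3->F, B5->E, B4->T, B6->T, B7->F, B8->F, B9->T, B10->F
as a set, this run covers: B1=F, B3=F, B4=T, B5=E, B6=T, B7=F, B8=F, B9=T, B10=F

Answer: B1=F, B3=F, B4=T, B5=E, B6=T, B7=F, B8=F, B9=T, B10=F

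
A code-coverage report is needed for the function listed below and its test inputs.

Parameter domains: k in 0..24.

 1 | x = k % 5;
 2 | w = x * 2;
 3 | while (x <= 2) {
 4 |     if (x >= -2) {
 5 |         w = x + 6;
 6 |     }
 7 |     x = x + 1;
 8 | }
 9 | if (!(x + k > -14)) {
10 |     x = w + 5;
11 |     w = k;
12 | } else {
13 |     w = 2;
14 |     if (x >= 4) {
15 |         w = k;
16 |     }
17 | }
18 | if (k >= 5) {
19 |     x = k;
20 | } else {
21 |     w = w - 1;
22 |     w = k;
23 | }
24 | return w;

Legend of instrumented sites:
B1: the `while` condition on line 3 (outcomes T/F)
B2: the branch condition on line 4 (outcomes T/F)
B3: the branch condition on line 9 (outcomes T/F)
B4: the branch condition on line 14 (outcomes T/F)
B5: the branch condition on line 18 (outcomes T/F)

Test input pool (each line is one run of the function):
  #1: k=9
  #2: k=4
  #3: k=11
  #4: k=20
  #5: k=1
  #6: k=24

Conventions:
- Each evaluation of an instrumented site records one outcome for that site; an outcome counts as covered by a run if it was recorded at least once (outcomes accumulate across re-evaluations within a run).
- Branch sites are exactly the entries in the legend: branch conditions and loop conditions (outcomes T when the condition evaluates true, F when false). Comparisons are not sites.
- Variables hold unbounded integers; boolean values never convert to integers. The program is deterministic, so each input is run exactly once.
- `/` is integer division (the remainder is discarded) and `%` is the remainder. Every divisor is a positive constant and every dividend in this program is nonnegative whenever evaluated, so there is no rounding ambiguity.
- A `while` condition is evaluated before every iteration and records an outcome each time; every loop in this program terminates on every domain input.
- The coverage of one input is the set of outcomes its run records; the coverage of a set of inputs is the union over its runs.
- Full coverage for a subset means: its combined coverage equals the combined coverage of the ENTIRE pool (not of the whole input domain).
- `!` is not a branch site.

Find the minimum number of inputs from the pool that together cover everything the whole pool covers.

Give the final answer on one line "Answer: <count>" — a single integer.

test 1 (k=9) fires B1->F, B3->F, B4->T, B5->T; hits B1=F, B3=F, B4=T, B5=T
test 2 (k=4) fires B1->F, B3->F, B4->T, B5->F; hits B1=F, B3=F, B4=T, B5=F
test 3 (k=11) fires B1->T, B2->T, B1->T, B2->T, B1->F, B3->F, B4->F, B5->T; hits B1=T, B1=F, B2=T, B3=F, B4=F, B5=T
test 4 (k=20) fires B1->T, B2->T, B1->T, B2->T, B1->T, B2->T, B1->F, B3->F, B4->F, B5->T; hits B1=T, B1=F, B2=T, B3=F, B4=F, B5=T
test 5 (k=1) fires B1->T, B2->T, B1->T, B2->T, B1->F, B3->F, B4->F, B5->F; hits B1=T, B1=F, B2=T, B3=F, B4=F, B5=F
test 6 (k=24) fires B1->F, B3->F, B4->T, B5->T; hits B1=F, B3=F, B4=T, B5=T
the full pool covers 8 outcomes: B1=T, B1=F, B2=T, B3=F, B4=T, B4=F, B5=T, B5=F
no size-1 subset reaches all 8 outcomes (best union: 6/8)
size 2: inputs {1, 5} cover all 8 outcomes, and no lexicographically smaller subset of this size does

Answer: 2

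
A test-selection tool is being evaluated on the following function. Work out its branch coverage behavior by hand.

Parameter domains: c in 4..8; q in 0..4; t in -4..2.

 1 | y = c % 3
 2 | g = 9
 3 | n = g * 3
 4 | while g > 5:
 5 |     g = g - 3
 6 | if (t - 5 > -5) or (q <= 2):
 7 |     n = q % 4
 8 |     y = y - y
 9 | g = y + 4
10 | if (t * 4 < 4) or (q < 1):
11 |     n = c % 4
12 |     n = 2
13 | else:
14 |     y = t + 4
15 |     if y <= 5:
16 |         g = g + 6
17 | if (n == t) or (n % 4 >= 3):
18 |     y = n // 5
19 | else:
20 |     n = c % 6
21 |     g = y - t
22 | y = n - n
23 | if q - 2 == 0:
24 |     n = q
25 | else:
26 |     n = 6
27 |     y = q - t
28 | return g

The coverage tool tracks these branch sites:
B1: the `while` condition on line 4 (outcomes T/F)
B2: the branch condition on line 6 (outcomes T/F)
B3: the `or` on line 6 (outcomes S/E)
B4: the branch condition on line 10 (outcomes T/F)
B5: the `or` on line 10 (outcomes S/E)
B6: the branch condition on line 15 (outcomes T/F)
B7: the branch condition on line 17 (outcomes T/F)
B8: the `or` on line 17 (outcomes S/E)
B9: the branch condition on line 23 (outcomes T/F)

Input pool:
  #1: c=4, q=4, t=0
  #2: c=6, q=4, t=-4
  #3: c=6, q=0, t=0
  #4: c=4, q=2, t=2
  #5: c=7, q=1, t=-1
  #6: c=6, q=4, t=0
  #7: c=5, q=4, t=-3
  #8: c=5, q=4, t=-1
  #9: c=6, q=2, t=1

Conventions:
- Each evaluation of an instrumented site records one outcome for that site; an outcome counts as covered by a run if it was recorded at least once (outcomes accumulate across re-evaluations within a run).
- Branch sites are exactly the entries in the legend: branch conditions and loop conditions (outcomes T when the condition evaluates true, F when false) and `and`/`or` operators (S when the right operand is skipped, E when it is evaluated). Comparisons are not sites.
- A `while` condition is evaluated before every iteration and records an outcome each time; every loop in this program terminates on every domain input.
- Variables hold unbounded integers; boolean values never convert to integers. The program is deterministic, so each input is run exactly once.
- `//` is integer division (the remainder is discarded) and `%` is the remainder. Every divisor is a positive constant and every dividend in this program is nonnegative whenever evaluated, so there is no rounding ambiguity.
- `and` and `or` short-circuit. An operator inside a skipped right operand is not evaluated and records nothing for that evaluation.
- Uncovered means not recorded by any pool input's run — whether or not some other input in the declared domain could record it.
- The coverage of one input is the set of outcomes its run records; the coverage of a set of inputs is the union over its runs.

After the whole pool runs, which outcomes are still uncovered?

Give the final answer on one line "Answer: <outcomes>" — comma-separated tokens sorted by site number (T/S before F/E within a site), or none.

input #1 (c=4, q=4, t=0): covers B1=T, B1=F, B2=F, B3=E, B4=T, B5=S, B7=F, B8=E, B9=F
input #2 (c=6, q=4, t=-4): covers B1=T, B1=F, B2=F, B3=E, B4=T, B5=S, B7=F, B8=E, B9=F
input #3 (c=6, q=0, t=0): covers B1=T, B1=F, B2=T, B3=E, B4=T, B5=S, B7=F, B8=E, B9=F
input #4 (c=4, q=2, t=2): covers B1=T, B1=F, B2=T, B3=S, B4=F, B5=E, B6=F, B7=T, B8=S, B9=T
input #5 (c=7, q=1, t=-1): covers B1=T, B1=F, B2=T, B3=E, B4=T, B5=S, B7=F, B8=E, B9=F
input #6 (c=6, q=4, t=0): covers B1=T, B1=F, B2=F, B3=E, B4=T, B5=S, B7=F, B8=E, B9=F
input #7 (c=5, q=4, t=-3): covers B1=T, B1=F, B2=F, B3=E, B4=T, B5=S, B7=F, B8=E, B9=F
input #8 (c=5, q=4, t=-1): covers B1=T, B1=F, B2=F, B3=E, B4=T, B5=S, B7=F, B8=E, B9=F
input #9 (c=6, q=2, t=1): covers B1=T, B1=F, B2=T, B3=S, B4=F, B5=E, B6=T, B7=F, B8=E, B9=T
union over the pool: B1=T, B1=F, B2=T, B2=F, B3=S, B3=E, B4=T, B4=F, B5=S, B5=E, B6=T, B6=F, B7=T, B7=F, B8=S, B8=E, B9=T, B9=F
uncovered (0 of 18): none

Answer: none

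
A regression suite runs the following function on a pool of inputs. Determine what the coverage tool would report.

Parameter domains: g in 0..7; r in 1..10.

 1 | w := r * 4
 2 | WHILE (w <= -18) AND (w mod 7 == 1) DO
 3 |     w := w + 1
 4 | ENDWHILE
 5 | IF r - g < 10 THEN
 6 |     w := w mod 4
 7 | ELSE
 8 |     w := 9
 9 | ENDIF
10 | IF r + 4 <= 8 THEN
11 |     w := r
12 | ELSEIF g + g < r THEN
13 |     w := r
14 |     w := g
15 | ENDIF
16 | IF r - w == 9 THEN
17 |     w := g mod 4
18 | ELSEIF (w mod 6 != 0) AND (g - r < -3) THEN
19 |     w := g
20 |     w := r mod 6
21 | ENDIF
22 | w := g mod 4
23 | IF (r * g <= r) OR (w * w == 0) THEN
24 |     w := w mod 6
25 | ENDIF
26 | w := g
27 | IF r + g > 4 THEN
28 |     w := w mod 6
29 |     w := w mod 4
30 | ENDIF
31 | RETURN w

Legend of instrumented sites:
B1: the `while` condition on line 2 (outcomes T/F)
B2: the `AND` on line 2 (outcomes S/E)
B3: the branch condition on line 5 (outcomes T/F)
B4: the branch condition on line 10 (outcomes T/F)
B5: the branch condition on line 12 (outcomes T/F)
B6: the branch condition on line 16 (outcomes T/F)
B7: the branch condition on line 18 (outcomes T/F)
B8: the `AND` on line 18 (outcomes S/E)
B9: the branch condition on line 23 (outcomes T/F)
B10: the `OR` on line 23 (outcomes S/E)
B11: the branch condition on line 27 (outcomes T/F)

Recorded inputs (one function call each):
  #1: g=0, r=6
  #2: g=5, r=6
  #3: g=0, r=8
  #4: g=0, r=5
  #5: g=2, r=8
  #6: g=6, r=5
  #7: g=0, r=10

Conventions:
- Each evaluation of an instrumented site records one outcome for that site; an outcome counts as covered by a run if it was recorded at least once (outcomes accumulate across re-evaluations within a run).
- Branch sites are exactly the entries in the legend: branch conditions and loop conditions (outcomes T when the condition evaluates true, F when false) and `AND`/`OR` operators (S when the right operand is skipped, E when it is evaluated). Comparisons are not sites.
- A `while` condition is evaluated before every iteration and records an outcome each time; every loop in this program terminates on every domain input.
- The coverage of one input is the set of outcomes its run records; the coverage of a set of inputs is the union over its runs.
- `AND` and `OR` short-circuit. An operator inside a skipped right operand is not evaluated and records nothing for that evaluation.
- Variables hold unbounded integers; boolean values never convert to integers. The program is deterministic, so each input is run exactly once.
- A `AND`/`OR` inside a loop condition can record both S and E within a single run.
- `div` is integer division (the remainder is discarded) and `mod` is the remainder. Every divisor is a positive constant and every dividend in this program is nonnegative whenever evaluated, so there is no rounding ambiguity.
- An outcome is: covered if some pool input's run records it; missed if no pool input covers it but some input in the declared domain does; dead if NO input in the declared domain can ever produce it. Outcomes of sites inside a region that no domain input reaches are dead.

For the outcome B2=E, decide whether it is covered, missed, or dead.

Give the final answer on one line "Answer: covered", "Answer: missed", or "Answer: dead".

no pool input records B2=E
checking all 80 inputs in the declared domain: B2=E is never recorded -> dead

Answer: dead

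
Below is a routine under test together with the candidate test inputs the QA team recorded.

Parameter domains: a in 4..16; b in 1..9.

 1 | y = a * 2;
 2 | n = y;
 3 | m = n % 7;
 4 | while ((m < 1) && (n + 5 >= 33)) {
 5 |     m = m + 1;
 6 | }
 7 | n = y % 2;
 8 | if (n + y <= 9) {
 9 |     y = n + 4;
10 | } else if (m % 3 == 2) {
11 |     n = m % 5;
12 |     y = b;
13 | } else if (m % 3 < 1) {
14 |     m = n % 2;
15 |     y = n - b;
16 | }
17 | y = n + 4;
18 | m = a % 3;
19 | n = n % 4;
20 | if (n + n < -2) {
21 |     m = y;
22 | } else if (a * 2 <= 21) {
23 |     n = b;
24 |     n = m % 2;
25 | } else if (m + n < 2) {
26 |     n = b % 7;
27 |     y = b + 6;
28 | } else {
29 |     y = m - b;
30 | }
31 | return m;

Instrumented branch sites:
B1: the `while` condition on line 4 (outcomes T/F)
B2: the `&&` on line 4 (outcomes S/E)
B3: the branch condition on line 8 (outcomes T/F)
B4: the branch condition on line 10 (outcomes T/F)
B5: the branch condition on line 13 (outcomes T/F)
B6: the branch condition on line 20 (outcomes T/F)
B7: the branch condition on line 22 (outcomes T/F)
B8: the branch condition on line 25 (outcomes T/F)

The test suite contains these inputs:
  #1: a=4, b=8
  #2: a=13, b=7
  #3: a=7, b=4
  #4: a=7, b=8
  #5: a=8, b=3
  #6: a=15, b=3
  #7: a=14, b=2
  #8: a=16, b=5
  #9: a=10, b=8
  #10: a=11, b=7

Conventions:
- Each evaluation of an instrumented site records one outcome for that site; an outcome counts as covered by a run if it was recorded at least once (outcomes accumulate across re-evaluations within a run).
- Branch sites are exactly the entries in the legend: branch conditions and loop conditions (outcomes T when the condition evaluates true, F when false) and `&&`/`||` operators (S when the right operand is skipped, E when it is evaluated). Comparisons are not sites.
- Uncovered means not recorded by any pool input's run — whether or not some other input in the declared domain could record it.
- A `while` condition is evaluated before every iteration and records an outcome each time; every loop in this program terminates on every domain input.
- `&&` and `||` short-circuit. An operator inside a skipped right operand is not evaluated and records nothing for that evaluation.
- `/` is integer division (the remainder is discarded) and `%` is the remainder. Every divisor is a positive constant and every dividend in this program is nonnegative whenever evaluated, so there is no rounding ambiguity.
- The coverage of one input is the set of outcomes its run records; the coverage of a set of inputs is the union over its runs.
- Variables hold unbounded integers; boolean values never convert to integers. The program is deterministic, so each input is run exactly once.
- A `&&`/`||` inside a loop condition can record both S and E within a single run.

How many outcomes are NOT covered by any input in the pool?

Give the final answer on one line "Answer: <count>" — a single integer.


test 1 (a=4, b=8) hits B1=F, B2=S, B3=T, B6=F, B7=T
test 2 (a=13, b=7) hits B1=F, B2=S, B3=F, B4=T, B6=F, B7=F, B8=T
test 3 (a=7, b=4) hits B1=F, B2=E, B3=F, B4=F, B5=T, B6=F, B7=T
test 4 (a=7, b=8) hits B1=F, B2=E, B3=F, B4=F, B5=T, B6=F, B7=T
test 5 (a=8, b=3) hits B1=F, B2=S, B3=F, B4=T, B6=F, B7=T
test 6 (a=15, b=3) hits B1=F, B2=S, B3=F, B4=T, B6=F, B7=F, B8=F
test 7 (a=14, b=2) hits B1=T, B1=F, B2=S, B2=E, B3=F, B4=F, B5=F, B6=F, B7=F, B8=F
test 8 (a=16, b=5) hits B1=F, B2=S, B3=F, B4=F, B5=F, B6=F, B7=F, B8=T
test 9 (a=10, b=8) hits B1=F, B2=S, B3=F, B4=F, B5=T, B6=F, B7=T
test 10 (a=11, b=7) hits B1=F, B2=S, B3=F, B4=F, B5=F, B6=F, B7=F, B8=F
union over the pool: B1=T, B1=F, B2=S, B2=E, B3=T, B3=F, B4=T, B4=F, B5=T, B5=F, B6=F, B7=T, B7=F, B8=T, B8=F
uncovered (1 of 16): B6=T
Answer: 1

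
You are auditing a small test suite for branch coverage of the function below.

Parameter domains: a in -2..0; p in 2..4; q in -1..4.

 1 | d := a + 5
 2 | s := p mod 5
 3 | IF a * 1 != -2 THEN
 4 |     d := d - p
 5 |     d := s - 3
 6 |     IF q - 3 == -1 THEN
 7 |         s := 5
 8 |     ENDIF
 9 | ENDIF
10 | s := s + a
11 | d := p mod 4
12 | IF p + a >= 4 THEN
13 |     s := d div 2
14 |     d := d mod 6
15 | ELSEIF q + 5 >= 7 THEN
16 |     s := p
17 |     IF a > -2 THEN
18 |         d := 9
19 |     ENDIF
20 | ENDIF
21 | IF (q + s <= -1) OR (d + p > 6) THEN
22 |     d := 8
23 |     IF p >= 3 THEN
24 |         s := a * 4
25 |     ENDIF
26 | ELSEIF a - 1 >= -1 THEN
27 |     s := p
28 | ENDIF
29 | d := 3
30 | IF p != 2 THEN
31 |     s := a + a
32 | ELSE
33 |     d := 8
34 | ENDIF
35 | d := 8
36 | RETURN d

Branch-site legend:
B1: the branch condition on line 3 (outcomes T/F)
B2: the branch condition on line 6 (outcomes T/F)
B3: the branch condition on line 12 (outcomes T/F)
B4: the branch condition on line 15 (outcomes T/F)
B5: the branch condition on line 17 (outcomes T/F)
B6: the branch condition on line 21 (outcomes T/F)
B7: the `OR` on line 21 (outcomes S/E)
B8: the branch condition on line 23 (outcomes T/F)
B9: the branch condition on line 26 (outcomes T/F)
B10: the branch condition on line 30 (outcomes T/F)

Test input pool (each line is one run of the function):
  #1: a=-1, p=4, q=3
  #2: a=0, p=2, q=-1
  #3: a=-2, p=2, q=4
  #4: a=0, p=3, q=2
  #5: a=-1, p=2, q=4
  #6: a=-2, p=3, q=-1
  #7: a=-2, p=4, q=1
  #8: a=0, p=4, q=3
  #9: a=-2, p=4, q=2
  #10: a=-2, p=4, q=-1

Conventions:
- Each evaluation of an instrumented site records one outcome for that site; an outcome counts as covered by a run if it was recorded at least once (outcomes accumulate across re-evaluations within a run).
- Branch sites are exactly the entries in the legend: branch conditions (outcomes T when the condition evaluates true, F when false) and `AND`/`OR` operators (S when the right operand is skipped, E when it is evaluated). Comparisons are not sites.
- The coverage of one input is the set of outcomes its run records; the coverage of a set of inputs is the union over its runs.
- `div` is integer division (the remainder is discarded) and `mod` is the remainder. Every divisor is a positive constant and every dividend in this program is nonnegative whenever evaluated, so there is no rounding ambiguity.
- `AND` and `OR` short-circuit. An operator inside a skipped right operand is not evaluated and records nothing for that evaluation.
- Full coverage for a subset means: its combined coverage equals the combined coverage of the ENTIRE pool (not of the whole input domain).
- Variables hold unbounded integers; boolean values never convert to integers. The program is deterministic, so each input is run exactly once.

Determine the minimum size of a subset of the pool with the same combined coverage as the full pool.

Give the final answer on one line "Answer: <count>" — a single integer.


input #1 (a=-1, p=4, q=3): events B1->T, B2->F, B3->F, B4->T, B5->T, B7->E, B6->T, B8->T, B10->T; covers B1=T, B2=F, B3=F, B4=T, B5=T, B6=T, B7=E, B8=T, B10=T
input #2 (a=0, p=2, q=-1): events B1->T, B2->F, B3->F, B4->F, B7->E, B6->F, B9->T, B10->F; covers B1=T, B2=F, B3=F, B4=F, B6=F, B7=E, B9=T, B10=F
input #3 (a=-2, p=2, q=4): events B1->F, B3->F, B4->T, B5->F, B7->E, B6->F, B9->F, B10->F; covers B1=F, B3=F, B4=T, B5=F, B6=F, B7=E, B9=F, B10=F
input #4 (a=0, p=3, q=2): events B1->T, B2->T, B3->F, B4->T, B5->T, B7->E, B6->T, B8->T, B10->T; covers B1=T, B2=T, B3=F, B4=T, B5=T, B6=T, B7=E, B8=T, B10=T
input #5 (a=-1, p=2, q=4): events B1->T, B2->F, B3->F, B4->T, B5->T, B7->E, B6->T, B8->F, B10->F; covers B1=T, B2=F, B3=F, B4=T, B5=T, B6=T, B7=E, B8=F, B10=F
input #6 (a=-2, p=3, q=-1): events B1->F, B3->F, B4->F, B7->E, B6->F, B9->F, B10->T; covers B1=F, B3=F, B4=F, B6=F, B7=E, B9=F, B10=T
input #7 (a=-2, p=4, q=1): events B1->F, B3->F, B4->F, B7->E, B6->F, B9->F, B10->T; covers B1=F, B3=F, B4=F, B6=F, B7=E, B9=F, B10=T
input #8 (a=0, p=4, q=3): events B1->T, B2->F, B3->T, B7->E, B6->F, B9->T, B10->T; covers B1=T, B2=F, B3=T, B6=F, B7=E, B9=T, B10=T
input #9 (a=-2, p=4, q=2): events B1->F, B3->F, B4->T, B5->F, B7->E, B6->F, B9->F, B10->T; covers B1=F, B3=F, B4=T, B5=F, B6=F, B7=E, B9=F, B10=T
input #10 (a=-2, p=4, q=-1): events B1->F, B3->F, B4->F, B7->E, B6->F, B9->F, B10->T; covers B1=F, B3=F, B4=F, B6=F, B7=E, B9=F, B10=T
pool-wide coverage (19 outcomes): B1=T, B1=F, B2=T, B2=F, B3=T, B3=F, B4=T, B4=F, B5=T, B5=F, B6=T, B6=F, B7=E, B8=T, B8=F, B9=T, B9=F, B10=T, B10=F
no size-1 subset reaches all 19 outcomes (best union: 9/19)
no size-2 subset reaches all 19 outcomes (best union: 14/19)
no size-3 subset reaches all 19 outcomes (best union: 17/19)
no size-4 subset reaches all 19 outcomes (best union: 18/19)
inputs {2, 3, 4, 5, 8} (size 5) cover everything; no size-5 subset with a lexicographically smaller index list covers all 19
Answer: 5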